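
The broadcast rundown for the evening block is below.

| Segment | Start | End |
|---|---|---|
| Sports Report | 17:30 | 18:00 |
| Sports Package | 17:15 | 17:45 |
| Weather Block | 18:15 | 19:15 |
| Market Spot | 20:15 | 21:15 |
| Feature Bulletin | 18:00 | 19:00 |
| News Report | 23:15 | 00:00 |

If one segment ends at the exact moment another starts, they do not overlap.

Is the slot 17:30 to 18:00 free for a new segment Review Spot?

Sports Package: starts 17:15 before Review Spot ends 18:00, and ends 17:45 after Review Spot starts 17:30 → overlap.
Sports Report: starts 17:30 before Review Spot ends 18:00, and ends 18:00 after Review Spot starts 17:30 → overlap.
Feature Bulletin: starts 18:00 at or after Review Spot ends 18:00 → clear.
Weather Block: starts 18:15 at or after Review Spot ends 18:00 → clear.
Market Spot: starts 20:15 at or after Review Spot ends 18:00 → clear.
News Report: starts 23:15 at or after Review Spot ends 18:00 → clear.
Review Spot overlaps Sports Report, Sports Package.

No — it overlaps Sports Package, Sports Report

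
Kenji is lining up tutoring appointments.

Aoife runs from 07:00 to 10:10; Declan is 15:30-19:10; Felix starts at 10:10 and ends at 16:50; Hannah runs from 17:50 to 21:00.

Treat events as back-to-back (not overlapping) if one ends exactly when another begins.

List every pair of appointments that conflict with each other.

Sorted by start: Aoife, Felix, Declan, Hannah.
Felix starts exactly when Aoife ends (back-to-back, no overlap), so Aoife has no further overlaps.
Declan starts before Felix ends → Felix and Declan overlap.
Hannah starts after Felix ends.
Hannah starts before Declan ends → Declan and Hannah overlap.

Declan & Felix, Declan & Hannah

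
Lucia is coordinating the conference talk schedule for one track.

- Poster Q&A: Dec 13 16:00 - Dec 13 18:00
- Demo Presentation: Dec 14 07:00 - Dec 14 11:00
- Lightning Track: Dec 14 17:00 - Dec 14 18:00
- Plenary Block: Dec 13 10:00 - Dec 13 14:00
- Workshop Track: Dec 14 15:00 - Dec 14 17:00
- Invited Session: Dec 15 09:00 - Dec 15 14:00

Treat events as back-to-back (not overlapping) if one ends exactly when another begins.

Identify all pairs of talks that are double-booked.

Check each pair: they overlap iff neither finishes before the other starts.
Sorted by start: Plenary Block, Poster Q&A, Demo Presentation, Workshop Track, Lightning Track, Invited Session.
Poster Q&A starts after Plenary Block ends; Plenary Block is clear from here.
Demo Presentation starts after Poster Q&A ends; Poster Q&A is clear from here.
Workshop Track starts after Demo Presentation ends; Demo Presentation is clear from here.
Lightning Track starts exactly when Workshop Track ends (back-to-back, no overlap); Workshop Track is clear from here.
Invited Session starts after Lightning Track ends.

none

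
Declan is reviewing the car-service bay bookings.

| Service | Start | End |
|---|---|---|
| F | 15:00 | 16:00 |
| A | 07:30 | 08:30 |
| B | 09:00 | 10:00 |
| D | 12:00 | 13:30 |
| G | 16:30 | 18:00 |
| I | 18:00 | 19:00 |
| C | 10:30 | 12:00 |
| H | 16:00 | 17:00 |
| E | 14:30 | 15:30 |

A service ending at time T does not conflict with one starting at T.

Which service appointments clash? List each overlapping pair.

E & F, G & H

Sorted by start: A, B, C, D, E, F, H, G, I.
B starts after A ends, so nothing later overlaps A either.
C starts after B ends, so nothing later overlaps B either.
D starts exactly when C ends (back-to-back, no overlap), so nothing later overlaps C either.
E starts after D ends, so nothing later overlaps D either.
F starts before E ends → E and F overlap.
H starts after E ends, so nothing later overlaps E either.
H starts exactly when F ends (back-to-back, no overlap), so nothing later overlaps F either.
G starts before H ends → H and G overlap.
I starts after H ends.
I starts exactly when G ends (back-to-back, no overlap).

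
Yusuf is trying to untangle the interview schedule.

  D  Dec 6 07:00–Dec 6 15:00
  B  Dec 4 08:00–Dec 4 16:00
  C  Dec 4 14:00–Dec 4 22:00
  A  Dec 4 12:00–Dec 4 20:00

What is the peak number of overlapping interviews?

3

Walk through starts and ends in time order (an end at T is processed before a start at T):
Dec 4 08:00 start B → 1
Dec 4 12:00 start A → 2
Dec 4 14:00 start C → 3
Dec 4 16:00 end B → 2
Dec 4 20:00 end A → 1
Dec 4 22:00 end C → 0
Dec 6 07:00 start D → 1
Dec 6 15:00 end D → 0
Peak is 3, at Dec 4 14:00 (A, B, C).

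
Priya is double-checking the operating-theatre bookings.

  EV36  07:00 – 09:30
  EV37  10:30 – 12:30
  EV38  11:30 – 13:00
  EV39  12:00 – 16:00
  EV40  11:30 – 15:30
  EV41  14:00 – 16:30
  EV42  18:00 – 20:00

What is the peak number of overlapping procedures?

4

Sweep the timeline, counting +1 at each start and −1 at each end (ends before starts at a tie):
07:00 start EV36 → 1
09:30 end EV36 → 0
10:30 start EV37 → 1
11:30 start EV38 → 2
11:30 start EV40 → 3
12:00 start EV39 → 4
12:30 end EV37 → 3
13:00 end EV38 → 2
14:00 start EV41 → 3
15:30 end EV40 → 2
16:00 end EV39 → 1
16:30 end EV41 → 0
18:00 start EV42 → 1
20:00 end EV42 → 0
Peak is 4, at 12:00 (EV37, EV38, EV39, EV40).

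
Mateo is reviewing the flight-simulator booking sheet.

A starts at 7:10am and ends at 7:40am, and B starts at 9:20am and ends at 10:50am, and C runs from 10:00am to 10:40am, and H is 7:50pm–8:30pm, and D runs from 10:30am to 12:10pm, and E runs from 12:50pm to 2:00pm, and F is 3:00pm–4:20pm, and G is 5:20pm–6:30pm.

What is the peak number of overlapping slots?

3

Sort all start/end points and keep a running count:
7:10am start A → 1
7:40am end A → 0
9:20am start B → 1
10:00am start C → 2
10:30am start D → 3
10:40am end C → 2
10:50am end B → 1
12:10pm end D → 0
12:50pm start E → 1
2:00pm end E → 0
3:00pm start F → 1
4:20pm end F → 0
5:20pm start G → 1
6:30pm end G → 0
7:50pm start H → 1
8:30pm end H → 0
Peak is 3, at 10:30am (B, C, D).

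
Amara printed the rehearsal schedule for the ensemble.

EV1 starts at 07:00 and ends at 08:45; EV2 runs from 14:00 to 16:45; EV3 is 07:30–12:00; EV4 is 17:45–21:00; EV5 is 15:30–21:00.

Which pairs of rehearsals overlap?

Check each pair: they overlap iff neither finishes before the other starts.
Sorted by start: EV1, EV3, EV2, EV5, EV4.
EV3 starts before EV1 ends → EV1 and EV3 overlap.
EV2 starts after EV1 ends, so nothing later overlaps EV1 either.
EV2 starts after EV3 ends, so nothing later overlaps EV3 either.
EV5 starts before EV2 ends → EV2 and EV5 overlap.
EV4 starts after EV2 ends.
EV4 starts before EV5 ends → EV5 and EV4 overlap.

EV1 & EV3, EV2 & EV5, EV4 & EV5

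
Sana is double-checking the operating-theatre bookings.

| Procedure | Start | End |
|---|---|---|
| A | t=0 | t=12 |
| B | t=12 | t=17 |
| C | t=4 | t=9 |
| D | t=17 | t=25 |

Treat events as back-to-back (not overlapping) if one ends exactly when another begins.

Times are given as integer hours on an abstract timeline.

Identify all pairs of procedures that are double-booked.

A & C

Check each pair: they overlap iff neither finishes before the other starts.
Sorted by start: A, C, B, D.
C starts before A ends → A and C overlap.
B starts exactly when A ends (back-to-back, no overlap) — done with A.
B starts after C ends — done with C.
D starts exactly when B ends (back-to-back, no overlap).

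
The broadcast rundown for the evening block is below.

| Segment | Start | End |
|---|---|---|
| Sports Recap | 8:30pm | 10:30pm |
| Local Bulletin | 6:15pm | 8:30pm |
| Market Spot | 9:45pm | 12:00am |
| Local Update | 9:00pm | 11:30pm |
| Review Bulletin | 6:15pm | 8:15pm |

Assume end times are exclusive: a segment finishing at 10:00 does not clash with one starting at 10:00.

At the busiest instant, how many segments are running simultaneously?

Sweep the timeline, counting +1 at each start and −1 at each end (ends before starts at a tie):
6:15pm start Local Bulletin → 1
6:15pm start Review Bulletin → 2
8:15pm end Review Bulletin → 1
8:30pm end Local Bulletin → 0
8:30pm start Sports Recap → 1
9:00pm start Local Update → 2
9:45pm start Market Spot → 3
10:30pm end Sports Recap → 2
11:30pm end Local Update → 1
12:00am end Market Spot → 0
Peak is 3, at 9:45pm (Local Update, Market Spot, Sports Recap).

3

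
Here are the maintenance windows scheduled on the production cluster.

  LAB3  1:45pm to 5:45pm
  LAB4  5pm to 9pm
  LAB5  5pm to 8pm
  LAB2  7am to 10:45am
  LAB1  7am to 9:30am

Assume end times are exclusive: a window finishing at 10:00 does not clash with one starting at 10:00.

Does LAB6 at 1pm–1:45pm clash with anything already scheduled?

LAB1: ends 9:30am at or before LAB6 starts 1pm → clear.
LAB2: ends 10:45am at or before LAB6 starts 1pm → clear.
LAB3: starts 1:45pm at or after LAB6 ends 1:45pm → clear.
LAB4: starts 5pm at or after LAB6 ends 1:45pm → clear.
LAB5: starts 5pm at or after LAB6 ends 1:45pm → clear.

No — it doesn't clash with anything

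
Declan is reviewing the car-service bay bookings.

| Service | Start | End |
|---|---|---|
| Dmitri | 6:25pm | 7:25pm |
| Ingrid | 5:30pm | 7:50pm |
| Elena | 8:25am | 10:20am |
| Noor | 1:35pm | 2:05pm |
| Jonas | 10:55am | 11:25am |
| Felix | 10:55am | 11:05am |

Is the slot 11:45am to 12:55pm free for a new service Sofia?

Elena: ends 10:20am at or before Sofia starts 11:45am → clear.
Jonas: ends 11:25am at or before Sofia starts 11:45am → clear.
Felix: ends 11:05am at or before Sofia starts 11:45am → clear.
Noor: starts 1:35pm at or after Sofia ends 12:55pm → clear.
Ingrid: starts 5:30pm at or after Sofia ends 12:55pm → clear.
Dmitri: starts 6:25pm at or after Sofia ends 12:55pm → clear.

Yes — the slot is free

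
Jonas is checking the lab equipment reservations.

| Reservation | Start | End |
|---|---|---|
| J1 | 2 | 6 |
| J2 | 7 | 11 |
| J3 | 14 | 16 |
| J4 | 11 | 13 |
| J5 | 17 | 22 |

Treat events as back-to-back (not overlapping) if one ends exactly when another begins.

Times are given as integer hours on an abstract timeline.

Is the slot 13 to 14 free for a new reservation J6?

J1: ends 6 at or before J6 starts 13 → clear.
J2: ends 11 at or before J6 starts 13 → clear.
J4: ends 13 at or before J6 starts 13 → clear.
J3: starts 14 at or after J6 ends 14 → clear.
J5: starts 17 at or after J6 ends 14 → clear.

Yes — the slot is free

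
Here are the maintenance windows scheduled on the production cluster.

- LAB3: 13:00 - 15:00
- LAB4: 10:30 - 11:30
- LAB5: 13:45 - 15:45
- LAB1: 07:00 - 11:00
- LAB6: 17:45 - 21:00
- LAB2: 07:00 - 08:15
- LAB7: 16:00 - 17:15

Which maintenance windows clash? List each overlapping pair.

Sorted by start: LAB1, LAB2, LAB4, LAB3, LAB5, LAB7, LAB6.
LAB2 starts before LAB1 ends → LAB1 and LAB2 overlap.
LAB4 starts before LAB1 ends → LAB1 and LAB4 overlap.
LAB3 starts after LAB1 ends; LAB1 is clear from here.
LAB4 starts after LAB2 ends; LAB2 is clear from here.
LAB3 starts after LAB4 ends; LAB4 is clear from here.
LAB5 starts before LAB3 ends → LAB3 and LAB5 overlap.
LAB7 starts after LAB3 ends; LAB3 is clear from here.
LAB7 starts after LAB5 ends; LAB5 is clear from here.
LAB6 starts after LAB7 ends.

LAB1 & LAB2, LAB1 & LAB4, LAB3 & LAB5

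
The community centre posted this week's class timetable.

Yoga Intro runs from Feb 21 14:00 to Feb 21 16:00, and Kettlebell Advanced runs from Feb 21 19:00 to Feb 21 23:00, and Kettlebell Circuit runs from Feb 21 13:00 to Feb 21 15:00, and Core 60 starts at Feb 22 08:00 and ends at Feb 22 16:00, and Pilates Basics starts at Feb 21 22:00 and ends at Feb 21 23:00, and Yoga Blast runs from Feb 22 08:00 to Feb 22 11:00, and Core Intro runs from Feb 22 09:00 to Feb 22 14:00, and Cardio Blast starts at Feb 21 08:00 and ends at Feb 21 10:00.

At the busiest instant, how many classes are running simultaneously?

3

Sort all start/end points and keep a running count:
Feb 21 08:00 start Cardio Blast → 1
Feb 21 10:00 end Cardio Blast → 0
Feb 21 13:00 start Kettlebell Circuit → 1
Feb 21 14:00 start Yoga Intro → 2
Feb 21 15:00 end Kettlebell Circuit → 1
Feb 21 16:00 end Yoga Intro → 0
Feb 21 19:00 start Kettlebell Advanced → 1
Feb 21 22:00 start Pilates Basics → 2
Feb 21 23:00 end Kettlebell Advanced → 1
Feb 21 23:00 end Pilates Basics → 0
Feb 22 08:00 start Core 60 → 1
Feb 22 08:00 start Yoga Blast → 2
Feb 22 09:00 start Core Intro → 3
Feb 22 11:00 end Yoga Blast → 2
Feb 22 14:00 end Core Intro → 1
Feb 22 16:00 end Core 60 → 0
Peak is 3, at Feb 22 09:00 (Core 60, Core Intro, Yoga Blast).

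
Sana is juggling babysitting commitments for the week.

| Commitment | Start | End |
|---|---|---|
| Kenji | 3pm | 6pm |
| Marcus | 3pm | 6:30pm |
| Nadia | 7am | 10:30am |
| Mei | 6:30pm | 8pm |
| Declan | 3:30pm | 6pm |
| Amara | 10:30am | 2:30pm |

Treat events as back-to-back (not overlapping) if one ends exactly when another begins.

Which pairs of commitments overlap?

Two intervals overlap when each starts before the other ends.
Sorted by start: Nadia, Amara, Marcus, Kenji, Declan, Mei.
Amara starts exactly when Nadia ends (back-to-back, no overlap), so nothing later overlaps Nadia either.
Marcus starts after Amara ends, so nothing later overlaps Amara either.
Kenji starts before Marcus ends → Marcus and Kenji overlap.
Declan starts before Marcus ends → Marcus and Declan overlap.
Mei starts exactly when Marcus ends (back-to-back, no overlap).
Declan starts before Kenji ends → Kenji and Declan overlap.
Mei starts after Kenji ends.
Mei starts after Declan ends.

Declan & Kenji, Declan & Marcus, Kenji & Marcus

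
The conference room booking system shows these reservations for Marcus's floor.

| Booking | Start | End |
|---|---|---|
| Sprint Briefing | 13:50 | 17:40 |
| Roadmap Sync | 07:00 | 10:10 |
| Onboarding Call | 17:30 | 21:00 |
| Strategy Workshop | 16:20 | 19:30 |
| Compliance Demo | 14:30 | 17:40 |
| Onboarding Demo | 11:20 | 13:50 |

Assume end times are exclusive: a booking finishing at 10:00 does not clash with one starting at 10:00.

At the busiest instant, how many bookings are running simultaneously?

4

Sweep the timeline, counting +1 at each start and −1 at each end (ends before starts at a tie):
07:00 start Roadmap Sync → 1
10:10 end Roadmap Sync → 0
11:20 start Onboarding Demo → 1
13:50 end Onboarding Demo → 0
13:50 start Sprint Briefing → 1
14:30 start Compliance Demo → 2
16:20 start Strategy Workshop → 3
17:30 start Onboarding Call → 4
17:40 end Compliance Demo → 3
17:40 end Sprint Briefing → 2
19:30 end Strategy Workshop → 1
21:00 end Onboarding Call → 0
Peak is 4, at 17:30 (Compliance Demo, Onboarding Call, Sprint Briefing, Strategy Workshop).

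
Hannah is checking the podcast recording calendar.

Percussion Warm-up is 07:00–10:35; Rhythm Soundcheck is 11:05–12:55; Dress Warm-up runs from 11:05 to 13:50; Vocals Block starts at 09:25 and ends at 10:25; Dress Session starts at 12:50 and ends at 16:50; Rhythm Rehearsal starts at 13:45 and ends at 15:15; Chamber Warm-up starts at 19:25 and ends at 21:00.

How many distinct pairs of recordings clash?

6

Sorted by start: Percussion Warm-up, Vocals Block, Rhythm Soundcheck, Dress Warm-up, Dress Session, Rhythm Rehearsal, Chamber Warm-up.
Vocals Block starts before Percussion Warm-up ends → Percussion Warm-up and Vocals Block overlap.
Rhythm Soundcheck starts after Percussion Warm-up ends; Percussion Warm-up is clear from here.
Rhythm Soundcheck starts after Vocals Block ends; Vocals Block is clear from here.
Dress Warm-up starts before Rhythm Soundcheck ends → Rhythm Soundcheck and Dress Warm-up overlap.
Dress Session starts before Rhythm Soundcheck ends → Rhythm Soundcheck and Dress Session overlap.
Rhythm Rehearsal starts after Rhythm Soundcheck ends; Rhythm Soundcheck is clear from here.
Dress Session starts before Dress Warm-up ends → Dress Warm-up and Dress Session overlap.
Rhythm Rehearsal starts before Dress Warm-up ends → Dress Warm-up and Rhythm Rehearsal overlap.
Chamber Warm-up starts after Dress Warm-up ends.
Rhythm Rehearsal starts before Dress Session ends → Dress Session and Rhythm Rehearsal overlap.
Chamber Warm-up starts after Dress Session ends.
Chamber Warm-up starts after Rhythm Rehearsal ends.
Overlapping pairs: Dress Session & Dress Warm-up, Dress Session & Rhythm Rehearsal, Dress Session & Rhythm Soundcheck, Dress Warm-up & Rhythm Rehearsal, Dress Warm-up & Rhythm Soundcheck, Percussion Warm-up & Vocals Block — 6 in total.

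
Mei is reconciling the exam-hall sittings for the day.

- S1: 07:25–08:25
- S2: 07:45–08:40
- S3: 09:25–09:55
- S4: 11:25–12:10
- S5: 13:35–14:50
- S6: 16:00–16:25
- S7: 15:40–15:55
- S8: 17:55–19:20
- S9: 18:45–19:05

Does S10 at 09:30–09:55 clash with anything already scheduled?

S1: ends 08:25 at or before S10 starts 09:30 → clear.
S2: ends 08:40 at or before S10 starts 09:30 → clear.
S3: starts 09:25 before S10 ends 09:55, and ends 09:55 after S10 starts 09:30 → overlap.
S4: starts 11:25 at or after S10 ends 09:55 → clear.
S5: starts 13:35 at or after S10 ends 09:55 → clear.
S7: starts 15:40 at or after S10 ends 09:55 → clear.
S6: starts 16:00 at or after S10 ends 09:55 → clear.
S8: starts 17:55 at or after S10 ends 09:55 → clear.
S9: starts 18:45 at or after S10 ends 09:55 → clear.
S10 overlaps S3.

Yes — it overlaps S3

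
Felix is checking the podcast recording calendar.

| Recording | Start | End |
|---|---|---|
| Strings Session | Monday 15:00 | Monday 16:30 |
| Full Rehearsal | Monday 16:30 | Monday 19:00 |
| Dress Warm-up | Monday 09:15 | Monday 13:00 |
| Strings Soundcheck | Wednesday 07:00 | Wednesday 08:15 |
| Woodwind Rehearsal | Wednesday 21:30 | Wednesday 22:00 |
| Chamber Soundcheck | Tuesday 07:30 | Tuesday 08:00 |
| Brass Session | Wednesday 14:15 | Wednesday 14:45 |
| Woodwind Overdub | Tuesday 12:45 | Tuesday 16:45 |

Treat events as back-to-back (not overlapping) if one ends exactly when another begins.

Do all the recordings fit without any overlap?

Sorted by start: Dress Warm-up, Strings Session, Full Rehearsal, Chamber Soundcheck, Woodwind Overdub, Strings Soundcheck, Brass Session, Woodwind Rehearsal.
Strings Session starts after Dress Warm-up ends, so Dress Warm-up has no further overlaps.
Full Rehearsal starts exactly when Strings Session ends (back-to-back, no overlap), so Strings Session has no further overlaps.
Chamber Soundcheck starts after Full Rehearsal ends, so Full Rehearsal has no further overlaps.
Woodwind Overdub starts after Chamber Soundcheck ends, so Chamber Soundcheck has no further overlaps.
Strings Soundcheck starts after Woodwind Overdub ends, so Woodwind Overdub has no further overlaps.
Brass Session starts after Strings Soundcheck ends, so Strings Soundcheck has no further overlaps.
Woodwind Rehearsal starts after Brass Session ends.
Every pair is clear; the schedule has no overlaps.

Yes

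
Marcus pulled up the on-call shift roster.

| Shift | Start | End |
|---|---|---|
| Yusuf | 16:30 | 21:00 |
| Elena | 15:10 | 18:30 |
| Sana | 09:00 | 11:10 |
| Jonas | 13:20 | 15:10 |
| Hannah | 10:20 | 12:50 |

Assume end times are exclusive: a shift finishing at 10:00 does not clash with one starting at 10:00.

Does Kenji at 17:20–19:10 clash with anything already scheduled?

Sana: ends 11:10 at or before Kenji starts 17:20 → clear.
Hannah: ends 12:50 at or before Kenji starts 17:20 → clear.
Jonas: ends 15:10 at or before Kenji starts 17:20 → clear.
Elena: starts 15:10 before Kenji ends 19:10, and ends 18:30 after Kenji starts 17:20 → overlap.
Yusuf: starts 16:30 before Kenji ends 19:10, and ends 21:00 after Kenji starts 17:20 → overlap.
Kenji overlaps Elena, Yusuf.

Yes — it overlaps Elena, Yusuf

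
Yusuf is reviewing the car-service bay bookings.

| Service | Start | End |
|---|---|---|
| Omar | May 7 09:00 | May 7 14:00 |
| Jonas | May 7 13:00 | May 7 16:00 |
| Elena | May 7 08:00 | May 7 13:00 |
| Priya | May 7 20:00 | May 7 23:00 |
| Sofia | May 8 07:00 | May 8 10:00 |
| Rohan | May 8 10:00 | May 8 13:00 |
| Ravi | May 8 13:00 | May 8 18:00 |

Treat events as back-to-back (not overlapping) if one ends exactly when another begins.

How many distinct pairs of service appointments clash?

Two intervals overlap when each starts before the other ends.
Sorted by start: Elena, Omar, Jonas, Priya, Sofia, Rohan, Ravi.
Omar starts before Elena ends → Elena and Omar overlap.
Jonas starts exactly when Elena ends (back-to-back, no overlap), so nothing later overlaps Elena either.
Jonas starts before Omar ends → Omar and Jonas overlap.
Priya starts after Omar ends, so nothing later overlaps Omar either.
Priya starts after Jonas ends, so nothing later overlaps Jonas either.
Sofia starts after Priya ends, so nothing later overlaps Priya either.
Rohan starts exactly when Sofia ends (back-to-back, no overlap), so nothing later overlaps Sofia either.
Ravi starts exactly when Rohan ends (back-to-back, no overlap).
Overlapping pairs: Elena & Omar, Jonas & Omar — 2 in total.

2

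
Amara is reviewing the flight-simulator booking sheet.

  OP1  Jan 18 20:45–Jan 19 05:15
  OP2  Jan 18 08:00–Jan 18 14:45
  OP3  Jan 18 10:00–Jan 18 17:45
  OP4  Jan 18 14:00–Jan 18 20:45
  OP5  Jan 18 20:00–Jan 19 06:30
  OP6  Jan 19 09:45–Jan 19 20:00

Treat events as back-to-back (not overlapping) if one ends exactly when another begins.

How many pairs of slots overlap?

Sorted by start: OP2, OP3, OP4, OP5, OP1, OP6.
OP3 starts before OP2 ends → OP2 and OP3 overlap.
OP4 starts before OP2 ends → OP2 and OP4 overlap.
OP5 starts after OP2 ends, so OP2 has no further overlaps.
OP4 starts before OP3 ends → OP3 and OP4 overlap.
OP5 starts after OP3 ends, so OP3 has no further overlaps.
OP5 starts before OP4 ends → OP4 and OP5 overlap.
OP1 starts exactly when OP4 ends (back-to-back, no overlap), so OP4 has no further overlaps.
OP1 starts before OP5 ends → OP5 and OP1 overlap.
OP6 starts after OP5 ends.
OP6 starts after OP1 ends.
Overlapping pairs: OP1 & OP5, OP2 & OP3, OP2 & OP4, OP3 & OP4, OP4 & OP5 — 5 in total.

5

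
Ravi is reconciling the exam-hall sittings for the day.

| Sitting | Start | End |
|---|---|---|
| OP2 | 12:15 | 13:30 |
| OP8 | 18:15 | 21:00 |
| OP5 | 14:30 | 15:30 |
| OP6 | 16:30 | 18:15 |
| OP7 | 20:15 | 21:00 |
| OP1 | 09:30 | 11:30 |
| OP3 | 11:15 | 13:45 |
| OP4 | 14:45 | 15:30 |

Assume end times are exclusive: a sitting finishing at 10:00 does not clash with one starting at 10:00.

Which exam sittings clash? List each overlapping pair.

Sorted by start: OP1, OP3, OP2, OP5, OP4, OP6, OP8, OP7.
OP3 starts before OP1 ends → OP1 and OP3 overlap.
OP2 starts after OP1 ends, so nothing later overlaps OP1 either.
OP2 starts before OP3 ends → OP3 and OP2 overlap.
OP5 starts after OP3 ends, so nothing later overlaps OP3 either.
OP5 starts after OP2 ends, so nothing later overlaps OP2 either.
OP4 starts before OP5 ends → OP5 and OP4 overlap.
OP6 starts after OP5 ends, so nothing later overlaps OP5 either.
OP6 starts after OP4 ends, so nothing later overlaps OP4 either.
OP8 starts exactly when OP6 ends (back-to-back, no overlap), so nothing later overlaps OP6 either.
OP7 starts before OP8 ends → OP8 and OP7 overlap.

OP1 & OP3, OP2 & OP3, OP4 & OP5, OP7 & OP8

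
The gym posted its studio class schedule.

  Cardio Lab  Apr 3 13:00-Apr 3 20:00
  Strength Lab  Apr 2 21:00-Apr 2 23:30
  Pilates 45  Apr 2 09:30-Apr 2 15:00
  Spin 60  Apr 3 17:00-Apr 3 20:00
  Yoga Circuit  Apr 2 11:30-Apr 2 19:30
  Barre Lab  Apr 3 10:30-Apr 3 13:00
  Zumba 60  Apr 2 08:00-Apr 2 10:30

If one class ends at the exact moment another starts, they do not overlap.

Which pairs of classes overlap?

Cardio Lab & Spin 60, Pilates 45 & Yoga Circuit, Pilates 45 & Zumba 60

Sorted by start: Zumba 60, Pilates 45, Yoga Circuit, Strength Lab, Barre Lab, Cardio Lab, Spin 60.
Pilates 45 starts before Zumba 60 ends → Zumba 60 and Pilates 45 overlap.
Yoga Circuit starts after Zumba 60 ends; Zumba 60 is clear from here.
Yoga Circuit starts before Pilates 45 ends → Pilates 45 and Yoga Circuit overlap.
Strength Lab starts after Pilates 45 ends; Pilates 45 is clear from here.
Strength Lab starts after Yoga Circuit ends; Yoga Circuit is clear from here.
Barre Lab starts after Strength Lab ends; Strength Lab is clear from here.
Cardio Lab starts exactly when Barre Lab ends (back-to-back, no overlap); Barre Lab is clear from here.
Spin 60 starts before Cardio Lab ends → Cardio Lab and Spin 60 overlap.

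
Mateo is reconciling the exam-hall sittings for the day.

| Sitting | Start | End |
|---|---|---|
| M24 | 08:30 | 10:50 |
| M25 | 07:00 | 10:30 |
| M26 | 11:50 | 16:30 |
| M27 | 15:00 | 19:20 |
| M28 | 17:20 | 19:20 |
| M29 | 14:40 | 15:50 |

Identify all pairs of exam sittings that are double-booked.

Sorted by start: M25, M24, M26, M29, M27, M28.
M24 starts before M25 ends → M25 and M24 overlap.
M26 starts after M25 ends; M25 is clear from here.
M26 starts after M24 ends; M24 is clear from here.
M29 starts before M26 ends → M26 and M29 overlap.
M27 starts before M26 ends → M26 and M27 overlap.
M28 starts after M26 ends.
M27 starts before M29 ends → M29 and M27 overlap.
M28 starts after M29 ends.
M28 starts before M27 ends → M27 and M28 overlap.

M24 & M25, M26 & M27, M26 & M29, M27 & M28, M27 & M29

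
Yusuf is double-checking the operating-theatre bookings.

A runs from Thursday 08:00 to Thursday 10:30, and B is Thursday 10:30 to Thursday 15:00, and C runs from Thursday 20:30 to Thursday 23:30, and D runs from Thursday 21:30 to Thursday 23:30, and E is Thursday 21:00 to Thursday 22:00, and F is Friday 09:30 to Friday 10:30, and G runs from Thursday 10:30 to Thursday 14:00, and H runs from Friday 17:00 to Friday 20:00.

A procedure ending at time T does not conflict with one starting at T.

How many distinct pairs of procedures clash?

Sorted by start: A, B, G, C, E, D, F, H.
B starts exactly when A ends (back-to-back, no overlap), so nothing later overlaps A either.
G starts before B ends → B and G overlap.
C starts after B ends, so nothing later overlaps B either.
C starts after G ends, so nothing later overlaps G either.
E starts before C ends → C and E overlap.
D starts before C ends → C and D overlap.
F starts after C ends, so nothing later overlaps C either.
D starts before E ends → E and D overlap.
F starts after E ends, so nothing later overlaps E either.
F starts after D ends, so nothing later overlaps D either.
H starts after F ends.
Overlapping pairs: B & G, C & D, C & E, D & E — 4 in total.

4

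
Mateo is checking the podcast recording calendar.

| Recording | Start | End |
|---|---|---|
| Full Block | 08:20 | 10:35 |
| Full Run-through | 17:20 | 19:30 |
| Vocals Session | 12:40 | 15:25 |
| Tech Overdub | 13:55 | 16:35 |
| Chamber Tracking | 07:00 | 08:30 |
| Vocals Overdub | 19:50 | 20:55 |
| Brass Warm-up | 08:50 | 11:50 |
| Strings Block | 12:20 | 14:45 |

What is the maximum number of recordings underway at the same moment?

3

Sweep the timeline, counting +1 at each start and −1 at each end (ends before starts at a tie):
07:00 start Chamber Tracking → 1
08:20 start Full Block → 2
08:30 end Chamber Tracking → 1
08:50 start Brass Warm-up → 2
10:35 end Full Block → 1
11:50 end Brass Warm-up → 0
12:20 start Strings Block → 1
12:40 start Vocals Session → 2
13:55 start Tech Overdub → 3
14:45 end Strings Block → 2
15:25 end Vocals Session → 1
16:35 end Tech Overdub → 0
17:20 start Full Run-through → 1
19:30 end Full Run-through → 0
19:50 start Vocals Overdub → 1
20:55 end Vocals Overdub → 0
Peak is 3, at 13:55 (Strings Block, Tech Overdub, Vocals Session).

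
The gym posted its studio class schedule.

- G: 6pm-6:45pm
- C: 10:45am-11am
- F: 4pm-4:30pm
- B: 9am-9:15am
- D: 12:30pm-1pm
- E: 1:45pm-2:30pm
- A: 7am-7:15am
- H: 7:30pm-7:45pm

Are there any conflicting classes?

Check each pair: they overlap iff neither finishes before the other starts.
Sorted by start: A, B, C, D, E, F, G, H.
B starts after A ends; A is clear from here.
C starts after B ends; B is clear from here.
D starts after C ends; C is clear from here.
E starts after D ends; D is clear from here.
F starts after E ends; E is clear from here.
G starts after F ends; F is clear from here.
H starts after G ends.
Every pair is clear; the schedule has no overlaps.

No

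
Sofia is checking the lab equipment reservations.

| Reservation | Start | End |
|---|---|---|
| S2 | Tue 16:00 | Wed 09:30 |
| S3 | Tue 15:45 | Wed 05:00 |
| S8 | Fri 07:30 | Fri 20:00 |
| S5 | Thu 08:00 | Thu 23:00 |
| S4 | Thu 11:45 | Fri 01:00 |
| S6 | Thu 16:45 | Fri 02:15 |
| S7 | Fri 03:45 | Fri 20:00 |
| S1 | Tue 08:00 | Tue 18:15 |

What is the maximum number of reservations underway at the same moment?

3

Sort all start/end points and keep a running count:
Tue 08:00 start S1 → 1
Tue 15:45 start S3 → 2
Tue 16:00 start S2 → 3
Tue 18:15 end S1 → 2
Wed 05:00 end S3 → 1
Wed 09:30 end S2 → 0
Thu 08:00 start S5 → 1
Thu 11:45 start S4 → 2
Thu 16:45 start S6 → 3
Thu 23:00 end S5 → 2
Fri 01:00 end S4 → 1
Fri 02:15 end S6 → 0
Fri 03:45 start S7 → 1
Fri 07:30 start S8 → 2
Fri 20:00 end S7 → 1
Fri 20:00 end S8 → 0
Peak is 3, at Tue 16:00 (S1, S2, S3).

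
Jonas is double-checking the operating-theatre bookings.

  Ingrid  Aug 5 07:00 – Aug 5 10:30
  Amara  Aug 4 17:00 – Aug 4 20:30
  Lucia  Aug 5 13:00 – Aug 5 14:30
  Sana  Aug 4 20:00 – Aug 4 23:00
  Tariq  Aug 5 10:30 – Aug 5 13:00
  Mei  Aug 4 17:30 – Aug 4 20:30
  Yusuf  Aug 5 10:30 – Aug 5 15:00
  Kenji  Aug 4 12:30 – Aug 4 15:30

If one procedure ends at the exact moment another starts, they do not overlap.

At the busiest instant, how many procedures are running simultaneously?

3

Sort all start/end points and keep a running count:
Aug 4 12:30 start Kenji → 1
Aug 4 15:30 end Kenji → 0
Aug 4 17:00 start Amara → 1
Aug 4 17:30 start Mei → 2
Aug 4 20:00 start Sana → 3
Aug 4 20:30 end Amara → 2
Aug 4 20:30 end Mei → 1
Aug 4 23:00 end Sana → 0
Aug 5 07:00 start Ingrid → 1
Aug 5 10:30 end Ingrid → 0
Aug 5 10:30 start Tariq → 1
Aug 5 10:30 start Yusuf → 2
Aug 5 13:00 end Tariq → 1
Aug 5 13:00 start Lucia → 2
Aug 5 14:30 end Lucia → 1
Aug 5 15:00 end Yusuf → 0
Peak is 3, at Aug 4 20:00 (Amara, Mei, Sana).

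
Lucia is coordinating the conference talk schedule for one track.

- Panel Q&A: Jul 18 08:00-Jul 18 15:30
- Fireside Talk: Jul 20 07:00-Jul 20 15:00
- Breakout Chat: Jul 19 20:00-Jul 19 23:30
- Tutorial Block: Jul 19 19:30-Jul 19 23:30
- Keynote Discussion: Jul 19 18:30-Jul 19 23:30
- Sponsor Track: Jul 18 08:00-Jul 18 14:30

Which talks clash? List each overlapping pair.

Sorted by start: Panel Q&A, Sponsor Track, Keynote Discussion, Tutorial Block, Breakout Chat, Fireside Talk.
Sponsor Track starts before Panel Q&A ends → Panel Q&A and Sponsor Track overlap.
Keynote Discussion starts after Panel Q&A ends, so nothing later overlaps Panel Q&A either.
Keynote Discussion starts after Sponsor Track ends, so nothing later overlaps Sponsor Track either.
Tutorial Block starts before Keynote Discussion ends → Keynote Discussion and Tutorial Block overlap.
Breakout Chat starts before Keynote Discussion ends → Keynote Discussion and Breakout Chat overlap.
Fireside Talk starts after Keynote Discussion ends.
Breakout Chat starts before Tutorial Block ends → Tutorial Block and Breakout Chat overlap.
Fireside Talk starts after Tutorial Block ends.
Fireside Talk starts after Breakout Chat ends.

Breakout Chat & Keynote Discussion, Breakout Chat & Tutorial Block, Keynote Discussion & Tutorial Block, Panel Q&A & Sponsor Track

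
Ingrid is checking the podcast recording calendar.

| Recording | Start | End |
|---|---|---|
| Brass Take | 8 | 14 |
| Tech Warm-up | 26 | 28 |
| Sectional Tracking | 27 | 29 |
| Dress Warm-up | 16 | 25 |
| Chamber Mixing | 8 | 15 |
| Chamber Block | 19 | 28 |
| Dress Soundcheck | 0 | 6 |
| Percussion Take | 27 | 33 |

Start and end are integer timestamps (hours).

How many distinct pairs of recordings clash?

Sorted by start: Dress Soundcheck, Chamber Mixing, Brass Take, Dress Warm-up, Chamber Block, Tech Warm-up, Percussion Take, Sectional Tracking.
Chamber Mixing starts after Dress Soundcheck ends; Dress Soundcheck is clear from here.
Brass Take starts before Chamber Mixing ends → Chamber Mixing and Brass Take overlap.
Dress Warm-up starts after Chamber Mixing ends; Chamber Mixing is clear from here.
Dress Warm-up starts after Brass Take ends; Brass Take is clear from here.
Chamber Block starts before Dress Warm-up ends → Dress Warm-up and Chamber Block overlap.
Tech Warm-up starts after Dress Warm-up ends; Dress Warm-up is clear from here.
Tech Warm-up starts before Chamber Block ends → Chamber Block and Tech Warm-up overlap.
Percussion Take starts before Chamber Block ends → Chamber Block and Percussion Take overlap.
Sectional Tracking starts before Chamber Block ends → Chamber Block and Sectional Tracking overlap.
Percussion Take starts before Tech Warm-up ends → Tech Warm-up and Percussion Take overlap.
Sectional Tracking starts before Tech Warm-up ends → Tech Warm-up and Sectional Tracking overlap.
Sectional Tracking starts before Percussion Take ends → Percussion Take and Sectional Tracking overlap.
Overlapping pairs: Brass Take & Chamber Mixing, Chamber Block & Dress Warm-up, Chamber Block & Percussion Take, Chamber Block & Sectional Tracking, Chamber Block & Tech Warm-up, Percussion Take & Sectional Tracking, Percussion Take & Tech Warm-up, Sectional Tracking & Tech Warm-up — 8 in total.

8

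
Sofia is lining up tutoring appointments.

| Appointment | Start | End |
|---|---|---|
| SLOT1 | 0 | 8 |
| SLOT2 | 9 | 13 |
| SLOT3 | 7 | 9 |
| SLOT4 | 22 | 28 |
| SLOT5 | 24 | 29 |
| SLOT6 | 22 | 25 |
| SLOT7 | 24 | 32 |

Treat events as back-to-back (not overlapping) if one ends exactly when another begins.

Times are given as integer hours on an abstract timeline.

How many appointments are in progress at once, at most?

Sort all start/end points and keep a running count:
0 start SLOT1 → 1
7 start SLOT3 → 2
8 end SLOT1 → 1
9 end SLOT3 → 0
9 start SLOT2 → 1
13 end SLOT2 → 0
22 start SLOT4 → 1
22 start SLOT6 → 2
24 start SLOT5 → 3
24 start SLOT7 → 4
25 end SLOT6 → 3
28 end SLOT4 → 2
29 end SLOT5 → 1
32 end SLOT7 → 0
Peak is 4, at 24 (SLOT4, SLOT5, SLOT6, SLOT7).

4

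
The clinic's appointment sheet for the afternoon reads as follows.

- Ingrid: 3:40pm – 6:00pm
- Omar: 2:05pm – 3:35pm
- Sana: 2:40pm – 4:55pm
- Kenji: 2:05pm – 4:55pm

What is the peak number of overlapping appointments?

3

Sweep the timeline, counting +1 at each start and −1 at each end (ends before starts at a tie):
2:05pm start Kenji → 1
2:05pm start Omar → 2
2:40pm start Sana → 3
3:35pm end Omar → 2
3:40pm start Ingrid → 3
4:55pm end Kenji → 2
4:55pm end Sana → 1
6:00pm end Ingrid → 0
Peak is 3, at 2:40pm (Kenji, Omar, Sana).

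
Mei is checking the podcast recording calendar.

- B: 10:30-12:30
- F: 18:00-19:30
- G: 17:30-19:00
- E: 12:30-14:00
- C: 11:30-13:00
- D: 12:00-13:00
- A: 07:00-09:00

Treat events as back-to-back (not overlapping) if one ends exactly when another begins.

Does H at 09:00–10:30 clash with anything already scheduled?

No — it doesn't clash with anything

A: ends 09:00 at or before H starts 09:00 → clear.
B: starts 10:30 at or after H ends 10:30 → clear.
C: starts 11:30 at or after H ends 10:30 → clear.
D: starts 12:00 at or after H ends 10:30 → clear.
E: starts 12:30 at or after H ends 10:30 → clear.
G: starts 17:30 at or after H ends 10:30 → clear.
F: starts 18:00 at or after H ends 10:30 → clear.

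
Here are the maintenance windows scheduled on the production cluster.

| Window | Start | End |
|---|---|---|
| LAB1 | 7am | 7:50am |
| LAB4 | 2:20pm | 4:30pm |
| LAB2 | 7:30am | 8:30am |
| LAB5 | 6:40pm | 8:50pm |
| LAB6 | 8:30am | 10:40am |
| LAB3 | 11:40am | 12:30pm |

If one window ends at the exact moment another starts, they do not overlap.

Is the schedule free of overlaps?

Sorted by start: LAB1, LAB2, LAB6, LAB3, LAB4, LAB5.
LAB2 starts before LAB1 ends → LAB1 and LAB2 overlap.
That's a conflict, so the schedule is not conflict-free.

No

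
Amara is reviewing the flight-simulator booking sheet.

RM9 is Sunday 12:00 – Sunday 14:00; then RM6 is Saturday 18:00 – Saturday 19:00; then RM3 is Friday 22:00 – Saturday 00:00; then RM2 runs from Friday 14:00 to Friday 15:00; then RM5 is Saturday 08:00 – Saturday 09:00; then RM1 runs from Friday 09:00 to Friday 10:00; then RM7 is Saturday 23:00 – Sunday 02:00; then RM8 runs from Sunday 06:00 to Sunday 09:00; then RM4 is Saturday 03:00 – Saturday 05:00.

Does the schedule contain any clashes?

Sorted by start: RM1, RM2, RM3, RM4, RM5, RM6, RM7, RM8, RM9.
RM2 starts after RM1 ends; RM1 is clear from here.
RM3 starts after RM2 ends; RM2 is clear from here.
RM4 starts after RM3 ends; RM3 is clear from here.
RM5 starts after RM4 ends; RM4 is clear from here.
RM6 starts after RM5 ends; RM5 is clear from here.
RM7 starts after RM6 ends; RM6 is clear from here.
RM8 starts after RM7 ends; RM7 is clear from here.
RM9 starts after RM8 ends.
Every pair is clear; the schedule has no overlaps.

No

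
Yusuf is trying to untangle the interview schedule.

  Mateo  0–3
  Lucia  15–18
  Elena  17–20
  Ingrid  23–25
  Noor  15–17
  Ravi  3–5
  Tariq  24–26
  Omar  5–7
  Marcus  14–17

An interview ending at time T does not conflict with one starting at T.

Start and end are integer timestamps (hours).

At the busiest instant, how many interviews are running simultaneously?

3

Sort all start/end points and keep a running count:
0 start Mateo → 1
3 end Mateo → 0
3 start Ravi → 1
5 end Ravi → 0
5 start Omar → 1
7 end Omar → 0
14 start Marcus → 1
15 start Lucia → 2
15 start Noor → 3
17 end Marcus → 2
17 end Noor → 1
17 start Elena → 2
18 end Lucia → 1
20 end Elena → 0
23 start Ingrid → 1
24 start Tariq → 2
25 end Ingrid → 1
26 end Tariq → 0
Peak is 3, at 15 (Lucia, Marcus, Noor).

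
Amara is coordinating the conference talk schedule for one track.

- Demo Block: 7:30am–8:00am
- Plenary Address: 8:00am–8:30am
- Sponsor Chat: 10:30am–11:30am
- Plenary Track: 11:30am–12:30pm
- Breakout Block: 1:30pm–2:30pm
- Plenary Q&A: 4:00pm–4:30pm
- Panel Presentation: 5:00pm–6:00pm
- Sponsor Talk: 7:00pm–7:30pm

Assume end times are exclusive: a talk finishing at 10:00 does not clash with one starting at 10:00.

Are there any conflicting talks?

Sorted by start: Demo Block, Plenary Address, Sponsor Chat, Plenary Track, Breakout Block, Plenary Q&A, Panel Presentation, Sponsor Talk.
Plenary Address starts exactly when Demo Block ends (back-to-back, no overlap) — done with Demo Block.
Sponsor Chat starts after Plenary Address ends — done with Plenary Address.
Plenary Track starts exactly when Sponsor Chat ends (back-to-back, no overlap) — done with Sponsor Chat.
Breakout Block starts after Plenary Track ends — done with Plenary Track.
Plenary Q&A starts after Breakout Block ends — done with Breakout Block.
Panel Presentation starts after Plenary Q&A ends — done with Plenary Q&A.
Sponsor Talk starts after Panel Presentation ends.
Every pair is clear; the schedule has no overlaps.

No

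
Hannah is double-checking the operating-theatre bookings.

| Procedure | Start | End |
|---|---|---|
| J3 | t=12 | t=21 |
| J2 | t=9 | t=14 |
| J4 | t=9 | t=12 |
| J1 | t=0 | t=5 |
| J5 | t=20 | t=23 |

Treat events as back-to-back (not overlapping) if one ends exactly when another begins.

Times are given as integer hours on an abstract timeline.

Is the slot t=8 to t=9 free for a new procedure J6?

Yes — the slot is free

J1: ends t=5 at or before J6 starts t=8 → clear.
J2: starts t=9 at or after J6 ends t=9 → clear.
J4: starts t=9 at or after J6 ends t=9 → clear.
J3: starts t=12 at or after J6 ends t=9 → clear.
J5: starts t=20 at or after J6 ends t=9 → clear.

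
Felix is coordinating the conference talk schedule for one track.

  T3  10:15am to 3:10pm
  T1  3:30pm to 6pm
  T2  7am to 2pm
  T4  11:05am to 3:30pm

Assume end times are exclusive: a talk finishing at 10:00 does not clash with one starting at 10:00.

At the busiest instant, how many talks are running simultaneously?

3

Sort all start/end points and keep a running count:
7am start T2 → 1
10:15am start T3 → 2
11:05am start T4 → 3
2pm end T2 → 2
3:10pm end T3 → 1
3:30pm end T4 → 0
3:30pm start T1 → 1
6pm end T1 → 0
Peak is 3, at 11:05am (T2, T3, T4).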